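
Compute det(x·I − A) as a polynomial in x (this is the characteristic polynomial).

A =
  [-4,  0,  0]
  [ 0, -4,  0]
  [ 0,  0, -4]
x^3 + 12*x^2 + 48*x + 64

Expanding det(x·I − A) (e.g. by cofactor expansion or by noting that A is similar to its Jordan form J, which has the same characteristic polynomial as A) gives
  χ_A(x) = x^3 + 12*x^2 + 48*x + 64
which factors as (x + 4)^3. The eigenvalues (with algebraic multiplicities) are λ = -4 with multiplicity 3.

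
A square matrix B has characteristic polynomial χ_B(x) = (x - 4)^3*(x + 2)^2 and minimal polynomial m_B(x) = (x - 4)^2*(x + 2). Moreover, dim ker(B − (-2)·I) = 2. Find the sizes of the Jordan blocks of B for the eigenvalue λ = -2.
Block sizes for λ = -2: [1, 1]

Step 1 — from the characteristic polynomial, algebraic multiplicity of λ = -2 is 2. From dim ker(B − (-2)·I) = 2, there are exactly 2 Jordan blocks for λ = -2.
Step 2 — from the minimal polynomial, the factor (x + 2) tells us the largest block for λ = -2 has size 1.
Step 3 — with total size 2, 2 blocks, and largest block 1, the block sizes (in nonincreasing order) are [1, 1].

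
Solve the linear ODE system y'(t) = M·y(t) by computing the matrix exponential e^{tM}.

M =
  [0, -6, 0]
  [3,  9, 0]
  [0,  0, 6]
e^{tM} =
  [-exp(6*t) + 2*exp(3*t), -2*exp(6*t) + 2*exp(3*t), 0]
  [exp(6*t) - exp(3*t), 2*exp(6*t) - exp(3*t), 0]
  [0, 0, exp(6*t)]

Strategy: write M = P · J · P⁻¹ where J is a Jordan canonical form, so e^{tM} = P · e^{tJ} · P⁻¹, and e^{tJ} can be computed block-by-block.

M has Jordan form
J =
  [3, 0, 0]
  [0, 6, 0]
  [0, 0, 6]
(up to reordering of blocks).

Per-block formulas:
  For a 1×1 block at λ = 6: exp(t · [6]) = [e^(6t)].
  For a 1×1 block at λ = 3: exp(t · [3]) = [e^(3t)].

After assembling e^{tJ} and conjugating by P, we get:

e^{tM} =
  [-exp(6*t) + 2*exp(3*t), -2*exp(6*t) + 2*exp(3*t), 0]
  [exp(6*t) - exp(3*t), 2*exp(6*t) - exp(3*t), 0]
  [0, 0, exp(6*t)]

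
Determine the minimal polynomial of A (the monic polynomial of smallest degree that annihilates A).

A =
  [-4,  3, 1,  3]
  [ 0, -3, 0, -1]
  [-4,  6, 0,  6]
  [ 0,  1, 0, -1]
x^2 + 4*x + 4

The characteristic polynomial is χ_A(x) = (x + 2)^4, so the eigenvalues are known. The minimal polynomial is
  m_A(x) = Π_λ (x − λ)^{k_λ}
where k_λ is the size of the *largest* Jordan block for λ (equivalently, the smallest k with (A − λI)^k v = 0 for every generalised eigenvector v of λ).

  λ = -2: largest Jordan block has size 2, contributing (x + 2)^2

So m_A(x) = (x + 2)^2 = x^2 + 4*x + 4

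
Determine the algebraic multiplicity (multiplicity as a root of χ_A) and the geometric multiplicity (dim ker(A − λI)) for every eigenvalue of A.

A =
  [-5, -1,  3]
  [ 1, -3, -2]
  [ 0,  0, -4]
λ = -4: alg = 3, geom = 1

Step 1 — factor the characteristic polynomial to read off the algebraic multiplicities:
  χ_A(x) = (x + 4)^3

Step 2 — compute geometric multiplicities via the rank-nullity identity g(λ) = n − rank(A − λI):
  rank(A − (-4)·I) = 2, so dim ker(A − (-4)·I) = n − 2 = 1

Summary:
  λ = -4: algebraic multiplicity = 3, geometric multiplicity = 1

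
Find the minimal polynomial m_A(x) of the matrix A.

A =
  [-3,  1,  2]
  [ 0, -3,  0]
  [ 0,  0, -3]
x^2 + 6*x + 9

The characteristic polynomial is χ_A(x) = (x + 3)^3, so the eigenvalues are known. The minimal polynomial is
  m_A(x) = Π_λ (x − λ)^{k_λ}
where k_λ is the size of the *largest* Jordan block for λ (equivalently, the smallest k with (A − λI)^k v = 0 for every generalised eigenvector v of λ).

  λ = -3: largest Jordan block has size 2, contributing (x + 3)^2

So m_A(x) = (x + 3)^2 = x^2 + 6*x + 9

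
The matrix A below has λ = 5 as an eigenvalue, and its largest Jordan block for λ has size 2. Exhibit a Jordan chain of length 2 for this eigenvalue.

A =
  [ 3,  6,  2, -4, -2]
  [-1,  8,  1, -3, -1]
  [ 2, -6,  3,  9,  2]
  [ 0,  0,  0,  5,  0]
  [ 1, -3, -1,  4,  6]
A Jordan chain for λ = 5 of length 2:
v_1 = (-2, -1, 2, 0, 1)ᵀ
v_2 = (1, 0, 0, 0, 0)ᵀ

Let N = A − (5)·I. We want v_2 with N^2 v_2 = 0 but N^1 v_2 ≠ 0; then v_{j-1} := N · v_j for j = 2, …, 2.

Pick v_2 = (1, 0, 0, 0, 0)ᵀ.
Then v_1 = N · v_2 = (-2, -1, 2, 0, 1)ᵀ.

Sanity check: (A − (5)·I) v_1 = (0, 0, 0, 0, 0)ᵀ = 0. ✓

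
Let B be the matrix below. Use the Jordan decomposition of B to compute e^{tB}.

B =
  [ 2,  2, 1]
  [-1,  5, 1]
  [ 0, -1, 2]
e^{tB} =
  [-t^2*exp(3*t)/2 - t*exp(3*t) + exp(3*t), t^2*exp(3*t)/2 + 2*t*exp(3*t), t*exp(3*t)]
  [-t^2*exp(3*t)/2 - t*exp(3*t), t^2*exp(3*t)/2 + 2*t*exp(3*t) + exp(3*t), t*exp(3*t)]
  [t^2*exp(3*t)/2, -t^2*exp(3*t)/2 - t*exp(3*t), -t*exp(3*t) + exp(3*t)]

Strategy: write B = P · J · P⁻¹ where J is a Jordan canonical form, so e^{tB} = P · e^{tJ} · P⁻¹, and e^{tJ} can be computed block-by-block.

B has Jordan form
J =
  [3, 1, 0]
  [0, 3, 1]
  [0, 0, 3]
(up to reordering of blocks).

Per-block formulas:
  For a 3×3 Jordan block J_3(3): exp(t · J_3(3)) = e^(3t)·(I + t·N + (t^2/2)·N^2), where N is the 3×3 nilpotent shift.

After assembling e^{tJ} and conjugating by P, we get:

e^{tB} =
  [-t^2*exp(3*t)/2 - t*exp(3*t) + exp(3*t), t^2*exp(3*t)/2 + 2*t*exp(3*t), t*exp(3*t)]
  [-t^2*exp(3*t)/2 - t*exp(3*t), t^2*exp(3*t)/2 + 2*t*exp(3*t) + exp(3*t), t*exp(3*t)]
  [t^2*exp(3*t)/2, -t^2*exp(3*t)/2 - t*exp(3*t), -t*exp(3*t) + exp(3*t)]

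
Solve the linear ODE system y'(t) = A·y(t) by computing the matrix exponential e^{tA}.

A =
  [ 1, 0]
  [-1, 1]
e^{tA} =
  [exp(t), 0]
  [-t*exp(t), exp(t)]

Strategy: write A = P · J · P⁻¹ where J is a Jordan canonical form, so e^{tA} = P · e^{tJ} · P⁻¹, and e^{tJ} can be computed block-by-block.

A has Jordan form
J =
  [1, 1]
  [0, 1]
(up to reordering of blocks).

Per-block formulas:
  For a 2×2 Jordan block J_2(1): exp(t · J_2(1)) = e^(1t)·(I + t·N), where N is the 2×2 nilpotent shift.

After assembling e^{tJ} and conjugating by P, we get:

e^{tA} =
  [exp(t), 0]
  [-t*exp(t), exp(t)]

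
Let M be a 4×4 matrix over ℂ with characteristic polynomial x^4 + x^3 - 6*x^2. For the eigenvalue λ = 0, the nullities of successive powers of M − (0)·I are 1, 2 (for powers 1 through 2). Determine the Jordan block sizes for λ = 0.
Block sizes for λ = 0: [2]

From the dimensions of kernels of powers, the number of Jordan blocks of size at least j is d_j − d_{j−1} where d_j = dim ker(N^j) (with d_0 = 0). Computing the differences gives [1, 1].
The number of blocks of size exactly k is (#blocks of size ≥ k) − (#blocks of size ≥ k + 1), so the partition is: 1 block(s) of size 2.
In nonincreasing order the block sizes are [2].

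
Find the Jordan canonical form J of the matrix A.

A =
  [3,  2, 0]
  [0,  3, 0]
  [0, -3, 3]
J_2(3) ⊕ J_1(3)

The characteristic polynomial is
  det(x·I − A) = x^3 - 9*x^2 + 27*x - 27 = (x - 3)^3

Eigenvalues and multiplicities (the geometric multiplicity of λ is n − rank(A − λI), which equals the number of Jordan blocks for λ):
  λ = 3: algebraic multiplicity = 3, geometric multiplicity = 2

Determining the block sizes for each eigenvalue:
  λ = 3: 2 blocks summing to 3 forces exactly one block of size 2 and the rest size 1 → block sizes [2, 1]

Assembling the blocks gives a Jordan form
J =
  [3, 1, 0]
  [0, 3, 0]
  [0, 0, 3]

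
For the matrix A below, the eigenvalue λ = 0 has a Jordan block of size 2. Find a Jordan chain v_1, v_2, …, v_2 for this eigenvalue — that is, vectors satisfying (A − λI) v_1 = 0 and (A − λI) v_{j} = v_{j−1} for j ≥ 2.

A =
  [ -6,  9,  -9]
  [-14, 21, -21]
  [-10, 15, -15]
A Jordan chain for λ = 0 of length 2:
v_1 = (-6, -14, -10)ᵀ
v_2 = (1, 0, 0)ᵀ

Let N = A − (0)·I. We want v_2 with N^2 v_2 = 0 but N^1 v_2 ≠ 0; then v_{j-1} := N · v_j for j = 2, …, 2.

Pick v_2 = (1, 0, 0)ᵀ.
Then v_1 = N · v_2 = (-6, -14, -10)ᵀ.

Sanity check: (A − (0)·I) v_1 = (0, 0, 0)ᵀ = 0. ✓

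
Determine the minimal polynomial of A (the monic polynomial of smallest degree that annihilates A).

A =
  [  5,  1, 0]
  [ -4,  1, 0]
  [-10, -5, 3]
x^2 - 6*x + 9

The characteristic polynomial is χ_A(x) = (x - 3)^3, so the eigenvalues are known. The minimal polynomial is
  m_A(x) = Π_λ (x − λ)^{k_λ}
where k_λ is the size of the *largest* Jordan block for λ (equivalently, the smallest k with (A − λI)^k v = 0 for every generalised eigenvector v of λ).

  λ = 3: largest Jordan block has size 2, contributing (x − 3)^2

So m_A(x) = (x - 3)^2 = x^2 - 6*x + 9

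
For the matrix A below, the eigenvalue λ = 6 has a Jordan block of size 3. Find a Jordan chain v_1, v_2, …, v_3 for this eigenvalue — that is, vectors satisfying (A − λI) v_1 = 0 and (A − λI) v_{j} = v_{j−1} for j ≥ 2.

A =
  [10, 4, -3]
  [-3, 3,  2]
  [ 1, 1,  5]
A Jordan chain for λ = 6 of length 3:
v_1 = (1, -1, 0)ᵀ
v_2 = (4, -3, 1)ᵀ
v_3 = (1, 0, 0)ᵀ

Let N = A − (6)·I. We want v_3 with N^3 v_3 = 0 but N^2 v_3 ≠ 0; then v_{j-1} := N · v_j for j = 3, …, 2.

Pick v_3 = (1, 0, 0)ᵀ.
Then v_2 = N · v_3 = (4, -3, 1)ᵀ.
Then v_1 = N · v_2 = (1, -1, 0)ᵀ.

Sanity check: (A − (6)·I) v_1 = (0, 0, 0)ᵀ = 0. ✓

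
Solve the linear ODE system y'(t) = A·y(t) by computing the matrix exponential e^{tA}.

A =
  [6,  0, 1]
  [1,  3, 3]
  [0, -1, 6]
e^{tA} =
  [t^2*exp(5*t)/2 + t*exp(5*t) + exp(5*t), -t^2*exp(5*t)/2, t^2*exp(5*t) + t*exp(5*t)]
  [-t^2*exp(5*t)/2 + t*exp(5*t), t^2*exp(5*t)/2 - 2*t*exp(5*t) + exp(5*t), -t^2*exp(5*t) + 3*t*exp(5*t)]
  [-t^2*exp(5*t)/2, t^2*exp(5*t)/2 - t*exp(5*t), -t^2*exp(5*t) + t*exp(5*t) + exp(5*t)]

Strategy: write A = P · J · P⁻¹ where J is a Jordan canonical form, so e^{tA} = P · e^{tJ} · P⁻¹, and e^{tJ} can be computed block-by-block.

A has Jordan form
J =
  [5, 1, 0]
  [0, 5, 1]
  [0, 0, 5]
(up to reordering of blocks).

Per-block formulas:
  For a 3×3 Jordan block J_3(5): exp(t · J_3(5)) = e^(5t)·(I + t·N + (t^2/2)·N^2), where N is the 3×3 nilpotent shift.

After assembling e^{tJ} and conjugating by P, we get:

e^{tA} =
  [t^2*exp(5*t)/2 + t*exp(5*t) + exp(5*t), -t^2*exp(5*t)/2, t^2*exp(5*t) + t*exp(5*t)]
  [-t^2*exp(5*t)/2 + t*exp(5*t), t^2*exp(5*t)/2 - 2*t*exp(5*t) + exp(5*t), -t^2*exp(5*t) + 3*t*exp(5*t)]
  [-t^2*exp(5*t)/2, t^2*exp(5*t)/2 - t*exp(5*t), -t^2*exp(5*t) + t*exp(5*t) + exp(5*t)]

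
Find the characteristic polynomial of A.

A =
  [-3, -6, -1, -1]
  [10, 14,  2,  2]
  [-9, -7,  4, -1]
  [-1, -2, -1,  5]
x^4 - 20*x^3 + 144*x^2 - 432*x + 432

Expanding det(x·I − A) (e.g. by cofactor expansion or by noting that A is similar to its Jordan form J, which has the same characteristic polynomial as A) gives
  χ_A(x) = x^4 - 20*x^3 + 144*x^2 - 432*x + 432
which factors as (x - 6)^3*(x - 2). The eigenvalues (with algebraic multiplicities) are λ = 2 with multiplicity 1, λ = 6 with multiplicity 3.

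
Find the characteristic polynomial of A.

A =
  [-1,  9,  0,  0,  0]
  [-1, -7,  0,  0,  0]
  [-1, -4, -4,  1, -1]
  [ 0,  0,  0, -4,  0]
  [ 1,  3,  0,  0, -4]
x^5 + 20*x^4 + 160*x^3 + 640*x^2 + 1280*x + 1024

Expanding det(x·I − A) (e.g. by cofactor expansion or by noting that A is similar to its Jordan form J, which has the same characteristic polynomial as A) gives
  χ_A(x) = x^5 + 20*x^4 + 160*x^3 + 640*x^2 + 1280*x + 1024
which factors as (x + 4)^5. The eigenvalues (with algebraic multiplicities) are λ = -4 with multiplicity 5.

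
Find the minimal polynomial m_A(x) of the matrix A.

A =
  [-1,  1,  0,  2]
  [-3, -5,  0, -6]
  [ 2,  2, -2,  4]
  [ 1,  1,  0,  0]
x^2 + 4*x + 4

The characteristic polynomial is χ_A(x) = (x + 2)^4, so the eigenvalues are known. The minimal polynomial is
  m_A(x) = Π_λ (x − λ)^{k_λ}
where k_λ is the size of the *largest* Jordan block for λ (equivalently, the smallest k with (A − λI)^k v = 0 for every generalised eigenvector v of λ).

  λ = -2: largest Jordan block has size 2, contributing (x + 2)^2

So m_A(x) = (x + 2)^2 = x^2 + 4*x + 4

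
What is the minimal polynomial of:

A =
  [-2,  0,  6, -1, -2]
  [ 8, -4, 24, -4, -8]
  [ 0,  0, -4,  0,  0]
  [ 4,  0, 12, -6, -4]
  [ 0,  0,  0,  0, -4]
x^2 + 8*x + 16

The characteristic polynomial is χ_A(x) = (x + 4)^5, so the eigenvalues are known. The minimal polynomial is
  m_A(x) = Π_λ (x − λ)^{k_λ}
where k_λ is the size of the *largest* Jordan block for λ (equivalently, the smallest k with (A − λI)^k v = 0 for every generalised eigenvector v of λ).

  λ = -4: largest Jordan block has size 2, contributing (x + 4)^2

So m_A(x) = (x + 4)^2 = x^2 + 8*x + 16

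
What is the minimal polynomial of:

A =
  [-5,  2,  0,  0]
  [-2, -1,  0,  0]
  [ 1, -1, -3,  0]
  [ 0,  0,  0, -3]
x^2 + 6*x + 9

The characteristic polynomial is χ_A(x) = (x + 3)^4, so the eigenvalues are known. The minimal polynomial is
  m_A(x) = Π_λ (x − λ)^{k_λ}
where k_λ is the size of the *largest* Jordan block for λ (equivalently, the smallest k with (A − λI)^k v = 0 for every generalised eigenvector v of λ).

  λ = -3: largest Jordan block has size 2, contributing (x + 3)^2

So m_A(x) = (x + 3)^2 = x^2 + 6*x + 9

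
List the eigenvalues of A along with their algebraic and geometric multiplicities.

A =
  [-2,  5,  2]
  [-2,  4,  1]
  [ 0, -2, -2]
λ = 0: alg = 3, geom = 1

Step 1 — factor the characteristic polynomial to read off the algebraic multiplicities:
  χ_A(x) = x^3

Step 2 — compute geometric multiplicities via the rank-nullity identity g(λ) = n − rank(A − λI):
  rank(A − (0)·I) = 2, so dim ker(A − (0)·I) = n − 2 = 1

Summary:
  λ = 0: algebraic multiplicity = 3, geometric multiplicity = 1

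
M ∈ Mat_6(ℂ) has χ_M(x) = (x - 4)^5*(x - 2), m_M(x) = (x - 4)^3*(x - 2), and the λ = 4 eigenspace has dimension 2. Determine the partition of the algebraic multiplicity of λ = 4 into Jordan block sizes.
Block sizes for λ = 4: [3, 2]

Step 1 — from the characteristic polynomial, algebraic multiplicity of λ = 4 is 5. From dim ker(M − (4)·I) = 2, there are exactly 2 Jordan blocks for λ = 4.
Step 2 — from the minimal polynomial, the factor (x − 4)^3 tells us the largest block for λ = 4 has size 3.
Step 3 — with total size 5, 2 blocks, and largest block 3, the block sizes (in nonincreasing order) are [3, 2].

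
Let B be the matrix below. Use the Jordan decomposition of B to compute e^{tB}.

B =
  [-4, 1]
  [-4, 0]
e^{tB} =
  [-2*t*exp(-2*t) + exp(-2*t), t*exp(-2*t)]
  [-4*t*exp(-2*t), 2*t*exp(-2*t) + exp(-2*t)]

Strategy: write B = P · J · P⁻¹ where J is a Jordan canonical form, so e^{tB} = P · e^{tJ} · P⁻¹, and e^{tJ} can be computed block-by-block.

B has Jordan form
J =
  [-2,  1]
  [ 0, -2]
(up to reordering of blocks).

Per-block formulas:
  For a 2×2 Jordan block J_2(-2): exp(t · J_2(-2)) = e^(-2t)·(I + t·N), where N is the 2×2 nilpotent shift.

After assembling e^{tJ} and conjugating by P, we get:

e^{tB} =
  [-2*t*exp(-2*t) + exp(-2*t), t*exp(-2*t)]
  [-4*t*exp(-2*t), 2*t*exp(-2*t) + exp(-2*t)]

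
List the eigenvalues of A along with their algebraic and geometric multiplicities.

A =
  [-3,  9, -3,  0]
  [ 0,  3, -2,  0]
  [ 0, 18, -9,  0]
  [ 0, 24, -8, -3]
λ = -3: alg = 4, geom = 3

Step 1 — factor the characteristic polynomial to read off the algebraic multiplicities:
  χ_A(x) = (x + 3)^4

Step 2 — compute geometric multiplicities via the rank-nullity identity g(λ) = n − rank(A − λI):
  rank(A − (-3)·I) = 1, so dim ker(A − (-3)·I) = n − 1 = 3

Summary:
  λ = -3: algebraic multiplicity = 4, geometric multiplicity = 3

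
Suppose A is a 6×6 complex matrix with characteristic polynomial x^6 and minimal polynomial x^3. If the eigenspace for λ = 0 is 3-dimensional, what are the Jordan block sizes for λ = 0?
Block sizes for λ = 0: [3, 2, 1]

Step 1 — from the characteristic polynomial, algebraic multiplicity of λ = 0 is 6. From dim ker(A − (0)·I) = 3, there are exactly 3 Jordan blocks for λ = 0.
Step 2 — from the minimal polynomial, the factor (x − 0)^3 tells us the largest block for λ = 0 has size 3.
Step 3 — with total size 6, 3 blocks, and largest block 3, the block sizes (in nonincreasing order) are [3, 2, 1].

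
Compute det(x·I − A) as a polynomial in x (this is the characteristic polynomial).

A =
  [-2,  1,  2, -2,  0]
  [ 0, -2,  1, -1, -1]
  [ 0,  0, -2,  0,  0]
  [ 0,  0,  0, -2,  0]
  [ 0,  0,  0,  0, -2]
x^5 + 10*x^4 + 40*x^3 + 80*x^2 + 80*x + 32

Expanding det(x·I − A) (e.g. by cofactor expansion or by noting that A is similar to its Jordan form J, which has the same characteristic polynomial as A) gives
  χ_A(x) = x^5 + 10*x^4 + 40*x^3 + 80*x^2 + 80*x + 32
which factors as (x + 2)^5. The eigenvalues (with algebraic multiplicities) are λ = -2 with multiplicity 5.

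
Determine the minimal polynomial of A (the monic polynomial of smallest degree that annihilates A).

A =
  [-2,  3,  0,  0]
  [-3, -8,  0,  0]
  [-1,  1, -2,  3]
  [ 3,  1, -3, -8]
x^2 + 10*x + 25

The characteristic polynomial is χ_A(x) = (x + 5)^4, so the eigenvalues are known. The minimal polynomial is
  m_A(x) = Π_λ (x − λ)^{k_λ}
where k_λ is the size of the *largest* Jordan block for λ (equivalently, the smallest k with (A − λI)^k v = 0 for every generalised eigenvector v of λ).

  λ = -5: largest Jordan block has size 2, contributing (x + 5)^2

So m_A(x) = (x + 5)^2 = x^2 + 10*x + 25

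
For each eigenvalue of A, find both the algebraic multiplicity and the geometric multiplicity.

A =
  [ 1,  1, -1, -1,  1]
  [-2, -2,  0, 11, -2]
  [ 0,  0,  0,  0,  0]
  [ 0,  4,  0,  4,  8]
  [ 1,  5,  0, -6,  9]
λ = 0: alg = 3, geom = 1; λ = 6: alg = 2, geom = 1

Step 1 — factor the characteristic polynomial to read off the algebraic multiplicities:
  χ_A(x) = x^3*(x - 6)^2

Step 2 — compute geometric multiplicities via the rank-nullity identity g(λ) = n − rank(A − λI):
  rank(A − (0)·I) = 4, so dim ker(A − (0)·I) = n − 4 = 1
  rank(A − (6)·I) = 4, so dim ker(A − (6)·I) = n − 4 = 1

Summary:
  λ = 0: algebraic multiplicity = 3, geometric multiplicity = 1
  λ = 6: algebraic multiplicity = 2, geometric multiplicity = 1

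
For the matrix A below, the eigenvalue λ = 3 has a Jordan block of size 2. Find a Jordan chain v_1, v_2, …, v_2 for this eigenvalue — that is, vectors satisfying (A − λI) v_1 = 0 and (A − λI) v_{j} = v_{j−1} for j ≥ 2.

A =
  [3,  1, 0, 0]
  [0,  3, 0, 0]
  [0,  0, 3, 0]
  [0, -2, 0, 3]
A Jordan chain for λ = 3 of length 2:
v_1 = (1, 0, 0, -2)ᵀ
v_2 = (0, 1, 0, 0)ᵀ

Let N = A − (3)·I. We want v_2 with N^2 v_2 = 0 but N^1 v_2 ≠ 0; then v_{j-1} := N · v_j for j = 2, …, 2.

Pick v_2 = (0, 1, 0, 0)ᵀ.
Then v_1 = N · v_2 = (1, 0, 0, -2)ᵀ.

Sanity check: (A − (3)·I) v_1 = (0, 0, 0, 0)ᵀ = 0. ✓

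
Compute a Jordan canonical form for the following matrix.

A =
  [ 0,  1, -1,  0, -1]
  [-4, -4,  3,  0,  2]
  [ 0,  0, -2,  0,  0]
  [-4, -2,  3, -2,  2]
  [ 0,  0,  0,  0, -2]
J_3(-2) ⊕ J_1(-2) ⊕ J_1(-2)

The characteristic polynomial is
  det(x·I − A) = x^5 + 10*x^4 + 40*x^3 + 80*x^2 + 80*x + 32 = (x + 2)^5

Eigenvalues and multiplicities (the geometric multiplicity of λ is n − rank(A − λI), which equals the number of Jordan blocks for λ):
  λ = -2: algebraic multiplicity = 5, geometric multiplicity = 3

Determining the block sizes for each eigenvalue:
  λ = -2: with am = 5 and gm = 3, the partition is not yet determined (e.g. several partitions of 5 into 3 parts exist). Let N = A − (-2)·I. Computing rank(N^1) = 2, rank(N^2) = 1, rank(N^3) = 0; the number of blocks of size ≥ j is rank(N^{j−1}) − rank(N^j), giving [3, 1, 1]. So we have 1 block(s) of size 3, 2 block(s) of size 1 → block sizes [3, 1, 1]

Assembling the blocks gives a Jordan form
J =
  [-2,  1,  0,  0,  0]
  [ 0, -2,  1,  0,  0]
  [ 0,  0, -2,  0,  0]
  [ 0,  0,  0, -2,  0]
  [ 0,  0,  0,  0, -2]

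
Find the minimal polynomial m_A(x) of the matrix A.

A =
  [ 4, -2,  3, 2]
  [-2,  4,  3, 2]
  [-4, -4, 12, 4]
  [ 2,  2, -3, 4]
x^2 - 12*x + 36

The characteristic polynomial is χ_A(x) = (x - 6)^4, so the eigenvalues are known. The minimal polynomial is
  m_A(x) = Π_λ (x − λ)^{k_λ}
where k_λ is the size of the *largest* Jordan block for λ (equivalently, the smallest k with (A − λI)^k v = 0 for every generalised eigenvector v of λ).

  λ = 6: largest Jordan block has size 2, contributing (x − 6)^2

So m_A(x) = (x - 6)^2 = x^2 - 12*x + 36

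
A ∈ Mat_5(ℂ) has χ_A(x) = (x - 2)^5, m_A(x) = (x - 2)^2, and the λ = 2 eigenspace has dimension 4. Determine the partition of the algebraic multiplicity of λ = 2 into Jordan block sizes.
Block sizes for λ = 2: [2, 1, 1, 1]

Step 1 — from the characteristic polynomial, algebraic multiplicity of λ = 2 is 5. From dim ker(A − (2)·I) = 4, there are exactly 4 Jordan blocks for λ = 2.
Step 2 — from the minimal polynomial, the factor (x − 2)^2 tells us the largest block for λ = 2 has size 2.
Step 3 — with total size 5, 4 blocks, and largest block 2, the block sizes (in nonincreasing order) are [2, 1, 1, 1].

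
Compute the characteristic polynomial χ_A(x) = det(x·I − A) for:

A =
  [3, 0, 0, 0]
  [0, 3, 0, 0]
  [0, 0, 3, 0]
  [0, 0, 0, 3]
x^4 - 12*x^3 + 54*x^2 - 108*x + 81

Expanding det(x·I − A) (e.g. by cofactor expansion or by noting that A is similar to its Jordan form J, which has the same characteristic polynomial as A) gives
  χ_A(x) = x^4 - 12*x^3 + 54*x^2 - 108*x + 81
which factors as (x - 3)^4. The eigenvalues (with algebraic multiplicities) are λ = 3 with multiplicity 4.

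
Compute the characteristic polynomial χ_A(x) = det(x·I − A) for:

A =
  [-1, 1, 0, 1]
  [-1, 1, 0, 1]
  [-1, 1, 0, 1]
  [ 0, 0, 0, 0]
x^4

Expanding det(x·I − A) (e.g. by cofactor expansion or by noting that A is similar to its Jordan form J, which has the same characteristic polynomial as A) gives
  χ_A(x) = x^4
which factors as x^4. The eigenvalues (with algebraic multiplicities) are λ = 0 with multiplicity 4.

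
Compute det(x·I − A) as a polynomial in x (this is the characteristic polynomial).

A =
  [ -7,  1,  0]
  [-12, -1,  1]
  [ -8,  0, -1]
x^3 + 9*x^2 + 27*x + 27

Expanding det(x·I − A) (e.g. by cofactor expansion or by noting that A is similar to its Jordan form J, which has the same characteristic polynomial as A) gives
  χ_A(x) = x^3 + 9*x^2 + 27*x + 27
which factors as (x + 3)^3. The eigenvalues (with algebraic multiplicities) are λ = -3 with multiplicity 3.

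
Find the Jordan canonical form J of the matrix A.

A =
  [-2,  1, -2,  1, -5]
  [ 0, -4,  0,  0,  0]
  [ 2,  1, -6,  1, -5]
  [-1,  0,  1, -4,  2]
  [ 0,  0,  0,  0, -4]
J_3(-4) ⊕ J_1(-4) ⊕ J_1(-4)

The characteristic polynomial is
  det(x·I − A) = x^5 + 20*x^4 + 160*x^3 + 640*x^2 + 1280*x + 1024 = (x + 4)^5

Eigenvalues and multiplicities (the geometric multiplicity of λ is n − rank(A − λI), which equals the number of Jordan blocks for λ):
  λ = -4: algebraic multiplicity = 5, geometric multiplicity = 3

Determining the block sizes for each eigenvalue:
  λ = -4: with am = 5 and gm = 3, the partition is not yet determined (e.g. several partitions of 5 into 3 parts exist). Let N = A − (-4)·I. Computing rank(N^1) = 2, rank(N^2) = 1, rank(N^3) = 0; the number of blocks of size ≥ j is rank(N^{j−1}) − rank(N^j), giving [3, 1, 1]. So we have 1 block(s) of size 3, 2 block(s) of size 1 → block sizes [3, 1, 1]

Assembling the blocks gives a Jordan form
J =
  [-4,  1,  0,  0,  0]
  [ 0, -4,  1,  0,  0]
  [ 0,  0, -4,  0,  0]
  [ 0,  0,  0, -4,  0]
  [ 0,  0,  0,  0, -4]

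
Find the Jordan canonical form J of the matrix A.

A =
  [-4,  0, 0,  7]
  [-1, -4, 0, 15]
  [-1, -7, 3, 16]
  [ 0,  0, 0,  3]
J_2(-4) ⊕ J_2(3)

The characteristic polynomial is
  det(x·I − A) = x^4 + 2*x^3 - 23*x^2 - 24*x + 144 = (x - 3)^2*(x + 4)^2

Eigenvalues and multiplicities (the geometric multiplicity of λ is n − rank(A − λI), which equals the number of Jordan blocks for λ):
  λ = -4: algebraic multiplicity = 2, geometric multiplicity = 1
  λ = 3: algebraic multiplicity = 2, geometric multiplicity = 1

Determining the block sizes for each eigenvalue:
  λ = -4: one block (gm = 1), so the single block has size am = 2 → block sizes [2]
  λ = 3: one block (gm = 1), so the single block has size am = 2 → block sizes [2]

Assembling the blocks gives a Jordan form
J =
  [-4,  1, 0, 0]
  [ 0, -4, 0, 0]
  [ 0,  0, 3, 1]
  [ 0,  0, 0, 3]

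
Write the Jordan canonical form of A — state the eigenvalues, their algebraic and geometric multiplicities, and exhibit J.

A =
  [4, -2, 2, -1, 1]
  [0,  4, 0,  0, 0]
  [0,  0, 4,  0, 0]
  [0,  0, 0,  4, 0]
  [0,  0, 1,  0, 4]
J_3(4) ⊕ J_1(4) ⊕ J_1(4)

The characteristic polynomial is
  det(x·I − A) = x^5 - 20*x^4 + 160*x^3 - 640*x^2 + 1280*x - 1024 = (x - 4)^5

Eigenvalues and multiplicities (the geometric multiplicity of λ is n − rank(A − λI), which equals the number of Jordan blocks for λ):
  λ = 4: algebraic multiplicity = 5, geometric multiplicity = 3

Determining the block sizes for each eigenvalue:
  λ = 4: with am = 5 and gm = 3, the partition is not yet determined (e.g. several partitions of 5 into 3 parts exist). Let N = A − (4)·I. Computing rank(N^1) = 2, rank(N^2) = 1, rank(N^3) = 0; the number of blocks of size ≥ j is rank(N^{j−1}) − rank(N^j), giving [3, 1, 1]. So we have 1 block(s) of size 3, 2 block(s) of size 1 → block sizes [3, 1, 1]

Assembling the blocks gives a Jordan form
J =
  [4, 1, 0, 0, 0]
  [0, 4, 1, 0, 0]
  [0, 0, 4, 0, 0]
  [0, 0, 0, 4, 0]
  [0, 0, 0, 0, 4]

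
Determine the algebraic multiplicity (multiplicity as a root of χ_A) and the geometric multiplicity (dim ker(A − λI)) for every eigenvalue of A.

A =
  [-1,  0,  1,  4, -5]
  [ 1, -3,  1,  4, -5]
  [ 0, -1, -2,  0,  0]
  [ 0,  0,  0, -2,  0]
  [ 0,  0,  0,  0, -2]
λ = -2: alg = 5, geom = 3

Step 1 — factor the characteristic polynomial to read off the algebraic multiplicities:
  χ_A(x) = (x + 2)^5

Step 2 — compute geometric multiplicities via the rank-nullity identity g(λ) = n − rank(A − λI):
  rank(A − (-2)·I) = 2, so dim ker(A − (-2)·I) = n − 2 = 3

Summary:
  λ = -2: algebraic multiplicity = 5, geometric multiplicity = 3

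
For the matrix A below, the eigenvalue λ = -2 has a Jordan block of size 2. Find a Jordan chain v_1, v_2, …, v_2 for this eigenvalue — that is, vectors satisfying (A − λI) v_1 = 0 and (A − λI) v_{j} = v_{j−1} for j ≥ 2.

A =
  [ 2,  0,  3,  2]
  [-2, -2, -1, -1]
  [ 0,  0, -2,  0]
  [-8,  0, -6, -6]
A Jordan chain for λ = -2 of length 2:
v_1 = (4, -2, 0, -8)ᵀ
v_2 = (1, 0, 0, 0)ᵀ

Let N = A − (-2)·I. We want v_2 with N^2 v_2 = 0 but N^1 v_2 ≠ 0; then v_{j-1} := N · v_j for j = 2, …, 2.

Pick v_2 = (1, 0, 0, 0)ᵀ.
Then v_1 = N · v_2 = (4, -2, 0, -8)ᵀ.

Sanity check: (A − (-2)·I) v_1 = (0, 0, 0, 0)ᵀ = 0. ✓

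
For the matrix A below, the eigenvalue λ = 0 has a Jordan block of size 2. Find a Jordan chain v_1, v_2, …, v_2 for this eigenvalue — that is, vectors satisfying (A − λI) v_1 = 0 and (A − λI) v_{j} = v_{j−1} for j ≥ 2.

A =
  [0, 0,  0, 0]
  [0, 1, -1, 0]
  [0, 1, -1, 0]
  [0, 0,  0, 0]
A Jordan chain for λ = 0 of length 2:
v_1 = (0, 1, 1, 0)ᵀ
v_2 = (0, 1, 0, 0)ᵀ

Let N = A − (0)·I. We want v_2 with N^2 v_2 = 0 but N^1 v_2 ≠ 0; then v_{j-1} := N · v_j for j = 2, …, 2.

Pick v_2 = (0, 1, 0, 0)ᵀ.
Then v_1 = N · v_2 = (0, 1, 1, 0)ᵀ.

Sanity check: (A − (0)·I) v_1 = (0, 0, 0, 0)ᵀ = 0. ✓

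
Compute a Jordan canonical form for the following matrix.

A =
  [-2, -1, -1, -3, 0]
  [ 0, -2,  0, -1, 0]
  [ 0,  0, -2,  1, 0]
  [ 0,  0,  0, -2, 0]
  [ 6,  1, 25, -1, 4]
J_2(-2) ⊕ J_2(-2) ⊕ J_1(4)

The characteristic polynomial is
  det(x·I − A) = x^5 + 4*x^4 - 8*x^3 - 64*x^2 - 112*x - 64 = (x - 4)*(x + 2)^4

Eigenvalues and multiplicities (the geometric multiplicity of λ is n − rank(A − λI), which equals the number of Jordan blocks for λ):
  λ = -2: algebraic multiplicity = 4, geometric multiplicity = 2
  λ = 4: algebraic multiplicity = 1, geometric multiplicity = 1

Determining the block sizes for each eigenvalue:
  λ = -2: with am = 4 and gm = 2, the partition is not yet determined (e.g. several partitions of 4 into 2 parts exist). Let N = A − (-2)·I. Computing rank(N^1) = 3, rank(N^2) = 1; the number of blocks of size ≥ j is rank(N^{j−1}) − rank(N^j), giving [2, 2]. So we have 2 block(s) of size 2 → block sizes [2, 2]
  λ = 4: one block (gm = 1), so the single block has size am = 1 → block sizes [1]

Assembling the blocks gives a Jordan form
J =
  [-2,  1,  0,  0, 0]
  [ 0, -2,  0,  0, 0]
  [ 0,  0, -2,  1, 0]
  [ 0,  0,  0, -2, 0]
  [ 0,  0,  0,  0, 4]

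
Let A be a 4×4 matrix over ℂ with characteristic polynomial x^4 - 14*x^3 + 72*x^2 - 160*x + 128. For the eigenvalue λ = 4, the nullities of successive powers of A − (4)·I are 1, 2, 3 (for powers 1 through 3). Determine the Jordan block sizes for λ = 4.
Block sizes for λ = 4: [3]

From the dimensions of kernels of powers, the number of Jordan blocks of size at least j is d_j − d_{j−1} where d_j = dim ker(N^j) (with d_0 = 0). Computing the differences gives [1, 1, 1].
The number of blocks of size exactly k is (#blocks of size ≥ k) − (#blocks of size ≥ k + 1), so the partition is: 1 block(s) of size 3.
In nonincreasing order the block sizes are [3].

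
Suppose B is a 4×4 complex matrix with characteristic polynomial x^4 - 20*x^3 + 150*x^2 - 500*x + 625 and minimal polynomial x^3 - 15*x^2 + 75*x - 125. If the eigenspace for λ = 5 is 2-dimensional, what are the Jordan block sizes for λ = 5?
Block sizes for λ = 5: [3, 1]

Step 1 — from the characteristic polynomial, algebraic multiplicity of λ = 5 is 4. From dim ker(B − (5)·I) = 2, there are exactly 2 Jordan blocks for λ = 5.
Step 2 — from the minimal polynomial, the factor (x − 5)^3 tells us the largest block for λ = 5 has size 3.
Step 3 — with total size 4, 2 blocks, and largest block 3, the block sizes (in nonincreasing order) are [3, 1].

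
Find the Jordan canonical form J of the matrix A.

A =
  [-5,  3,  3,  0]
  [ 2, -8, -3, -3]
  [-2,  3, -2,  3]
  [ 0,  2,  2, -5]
J_2(-5) ⊕ J_2(-5)

The characteristic polynomial is
  det(x·I − A) = x^4 + 20*x^3 + 150*x^2 + 500*x + 625 = (x + 5)^4

Eigenvalues and multiplicities (the geometric multiplicity of λ is n − rank(A − λI), which equals the number of Jordan blocks for λ):
  λ = -5: algebraic multiplicity = 4, geometric multiplicity = 2

Determining the block sizes for each eigenvalue:
  λ = -5: with am = 4 and gm = 2, the partition is not yet determined (e.g. several partitions of 4 into 2 parts exist). Let N = A − (-5)·I. Computing rank(N^1) = 2, rank(N^2) = 0; the number of blocks of size ≥ j is rank(N^{j−1}) − rank(N^j), giving [2, 2]. So we have 2 block(s) of size 2 → block sizes [2, 2]

Assembling the blocks gives a Jordan form
J =
  [-5,  1,  0,  0]
  [ 0, -5,  0,  0]
  [ 0,  0, -5,  1]
  [ 0,  0,  0, -5]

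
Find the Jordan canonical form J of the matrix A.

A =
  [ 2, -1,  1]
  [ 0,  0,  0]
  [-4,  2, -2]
J_2(0) ⊕ J_1(0)

The characteristic polynomial is
  det(x·I − A) = x^3

Eigenvalues and multiplicities (the geometric multiplicity of λ is n − rank(A − λI), which equals the number of Jordan blocks for λ):
  λ = 0: algebraic multiplicity = 3, geometric multiplicity = 2

Determining the block sizes for each eigenvalue:
  λ = 0: 2 blocks summing to 3 forces exactly one block of size 2 and the rest size 1 → block sizes [2, 1]

Assembling the blocks gives a Jordan form
J =
  [0, 1, 0]
  [0, 0, 0]
  [0, 0, 0]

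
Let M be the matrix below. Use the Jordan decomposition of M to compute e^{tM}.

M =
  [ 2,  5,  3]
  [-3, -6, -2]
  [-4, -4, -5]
e^{tM} =
  [-t^2*exp(-3*t) + 5*t*exp(-3*t) + exp(-3*t), -t^2*exp(-3*t) + 5*t*exp(-3*t), -t^2*exp(-3*t)/2 + 3*t*exp(-3*t)]
  [t^2*exp(-3*t) - 3*t*exp(-3*t), t^2*exp(-3*t) - 3*t*exp(-3*t) + exp(-3*t), t^2*exp(-3*t)/2 - 2*t*exp(-3*t)]
  [-4*t*exp(-3*t), -4*t*exp(-3*t), -2*t*exp(-3*t) + exp(-3*t)]

Strategy: write M = P · J · P⁻¹ where J is a Jordan canonical form, so e^{tM} = P · e^{tJ} · P⁻¹, and e^{tJ} can be computed block-by-block.

M has Jordan form
J =
  [-3,  1,  0]
  [ 0, -3,  1]
  [ 0,  0, -3]
(up to reordering of blocks).

Per-block formulas:
  For a 3×3 Jordan block J_3(-3): exp(t · J_3(-3)) = e^(-3t)·(I + t·N + (t^2/2)·N^2), where N is the 3×3 nilpotent shift.

After assembling e^{tJ} and conjugating by P, we get:

e^{tM} =
  [-t^2*exp(-3*t) + 5*t*exp(-3*t) + exp(-3*t), -t^2*exp(-3*t) + 5*t*exp(-3*t), -t^2*exp(-3*t)/2 + 3*t*exp(-3*t)]
  [t^2*exp(-3*t) - 3*t*exp(-3*t), t^2*exp(-3*t) - 3*t*exp(-3*t) + exp(-3*t), t^2*exp(-3*t)/2 - 2*t*exp(-3*t)]
  [-4*t*exp(-3*t), -4*t*exp(-3*t), -2*t*exp(-3*t) + exp(-3*t)]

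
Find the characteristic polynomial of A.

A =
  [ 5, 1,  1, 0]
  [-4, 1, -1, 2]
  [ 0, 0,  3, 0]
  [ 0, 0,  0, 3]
x^4 - 12*x^3 + 54*x^2 - 108*x + 81

Expanding det(x·I − A) (e.g. by cofactor expansion or by noting that A is similar to its Jordan form J, which has the same characteristic polynomial as A) gives
  χ_A(x) = x^4 - 12*x^3 + 54*x^2 - 108*x + 81
which factors as (x - 3)^4. The eigenvalues (with algebraic multiplicities) are λ = 3 with multiplicity 4.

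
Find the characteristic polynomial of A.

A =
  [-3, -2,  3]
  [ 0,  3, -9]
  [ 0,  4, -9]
x^3 + 9*x^2 + 27*x + 27

Expanding det(x·I − A) (e.g. by cofactor expansion or by noting that A is similar to its Jordan form J, which has the same characteristic polynomial as A) gives
  χ_A(x) = x^3 + 9*x^2 + 27*x + 27
which factors as (x + 3)^3. The eigenvalues (with algebraic multiplicities) are λ = -3 with multiplicity 3.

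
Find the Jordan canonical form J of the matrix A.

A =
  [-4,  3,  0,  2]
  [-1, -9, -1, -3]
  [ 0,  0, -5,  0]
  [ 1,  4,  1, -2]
J_3(-5) ⊕ J_1(-5)

The characteristic polynomial is
  det(x·I − A) = x^4 + 20*x^3 + 150*x^2 + 500*x + 625 = (x + 5)^4

Eigenvalues and multiplicities (the geometric multiplicity of λ is n − rank(A − λI), which equals the number of Jordan blocks for λ):
  λ = -5: algebraic multiplicity = 4, geometric multiplicity = 2

Determining the block sizes for each eigenvalue:
  λ = -5: with am = 4 and gm = 2, the partition is not yet determined (e.g. several partitions of 4 into 2 parts exist). Let N = A − (-5)·I. Computing rank(N^1) = 2, rank(N^2) = 1, rank(N^3) = 0; the number of blocks of size ≥ j is rank(N^{j−1}) − rank(N^j), giving [2, 1, 1]. So we have 1 block(s) of size 3, 1 block(s) of size 1 → block sizes [3, 1]

Assembling the blocks gives a Jordan form
J =
  [-5,  1,  0,  0]
  [ 0, -5,  1,  0]
  [ 0,  0, -5,  0]
  [ 0,  0,  0, -5]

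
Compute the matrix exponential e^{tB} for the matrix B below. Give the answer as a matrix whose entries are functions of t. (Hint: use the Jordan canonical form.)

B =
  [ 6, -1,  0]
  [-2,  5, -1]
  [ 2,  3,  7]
e^{tB} =
  [t^2*exp(6*t) + exp(6*t), t^2*exp(6*t)/2 - t*exp(6*t), t^2*exp(6*t)/2]
  [-2*t*exp(6*t), -t*exp(6*t) + exp(6*t), -t*exp(6*t)]
  [-2*t^2*exp(6*t) + 2*t*exp(6*t), -t^2*exp(6*t) + 3*t*exp(6*t), -t^2*exp(6*t) + t*exp(6*t) + exp(6*t)]

Strategy: write B = P · J · P⁻¹ where J is a Jordan canonical form, so e^{tB} = P · e^{tJ} · P⁻¹, and e^{tJ} can be computed block-by-block.

B has Jordan form
J =
  [6, 1, 0]
  [0, 6, 1]
  [0, 0, 6]
(up to reordering of blocks).

Per-block formulas:
  For a 3×3 Jordan block J_3(6): exp(t · J_3(6)) = e^(6t)·(I + t·N + (t^2/2)·N^2), where N is the 3×3 nilpotent shift.

After assembling e^{tJ} and conjugating by P, we get:

e^{tB} =
  [t^2*exp(6*t) + exp(6*t), t^2*exp(6*t)/2 - t*exp(6*t), t^2*exp(6*t)/2]
  [-2*t*exp(6*t), -t*exp(6*t) + exp(6*t), -t*exp(6*t)]
  [-2*t^2*exp(6*t) + 2*t*exp(6*t), -t^2*exp(6*t) + 3*t*exp(6*t), -t^2*exp(6*t) + t*exp(6*t) + exp(6*t)]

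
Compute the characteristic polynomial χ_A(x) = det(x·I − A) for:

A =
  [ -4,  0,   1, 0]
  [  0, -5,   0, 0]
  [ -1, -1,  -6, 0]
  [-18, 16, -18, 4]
x^4 + 11*x^3 + 15*x^2 - 175*x - 500

Expanding det(x·I − A) (e.g. by cofactor expansion or by noting that A is similar to its Jordan form J, which has the same characteristic polynomial as A) gives
  χ_A(x) = x^4 + 11*x^3 + 15*x^2 - 175*x - 500
which factors as (x - 4)*(x + 5)^3. The eigenvalues (with algebraic multiplicities) are λ = -5 with multiplicity 3, λ = 4 with multiplicity 1.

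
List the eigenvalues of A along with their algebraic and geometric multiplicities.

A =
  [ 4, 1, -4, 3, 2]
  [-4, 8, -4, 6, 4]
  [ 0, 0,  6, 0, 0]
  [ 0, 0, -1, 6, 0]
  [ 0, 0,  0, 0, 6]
λ = 6: alg = 5, geom = 3

Step 1 — factor the characteristic polynomial to read off the algebraic multiplicities:
  χ_A(x) = (x - 6)^5

Step 2 — compute geometric multiplicities via the rank-nullity identity g(λ) = n − rank(A − λI):
  rank(A − (6)·I) = 2, so dim ker(A − (6)·I) = n − 2 = 3

Summary:
  λ = 6: algebraic multiplicity = 5, geometric multiplicity = 3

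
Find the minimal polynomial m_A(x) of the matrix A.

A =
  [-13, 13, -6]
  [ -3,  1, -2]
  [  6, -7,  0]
x^3 + 12*x^2 + 48*x + 64

The characteristic polynomial is χ_A(x) = (x + 4)^3, so the eigenvalues are known. The minimal polynomial is
  m_A(x) = Π_λ (x − λ)^{k_λ}
where k_λ is the size of the *largest* Jordan block for λ (equivalently, the smallest k with (A − λI)^k v = 0 for every generalised eigenvector v of λ).

  λ = -4: largest Jordan block has size 3, contributing (x + 4)^3

So m_A(x) = (x + 4)^3 = x^3 + 12*x^2 + 48*x + 64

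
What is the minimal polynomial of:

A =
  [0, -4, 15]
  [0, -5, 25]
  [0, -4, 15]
x^3 - 10*x^2 + 25*x

The characteristic polynomial is χ_A(x) = x*(x - 5)^2, so the eigenvalues are known. The minimal polynomial is
  m_A(x) = Π_λ (x − λ)^{k_λ}
where k_λ is the size of the *largest* Jordan block for λ (equivalently, the smallest k with (A − λI)^k v = 0 for every generalised eigenvector v of λ).

  λ = 0: largest Jordan block has size 1, contributing (x − 0)
  λ = 5: largest Jordan block has size 2, contributing (x − 5)^2

So m_A(x) = x*(x - 5)^2 = x^3 - 10*x^2 + 25*x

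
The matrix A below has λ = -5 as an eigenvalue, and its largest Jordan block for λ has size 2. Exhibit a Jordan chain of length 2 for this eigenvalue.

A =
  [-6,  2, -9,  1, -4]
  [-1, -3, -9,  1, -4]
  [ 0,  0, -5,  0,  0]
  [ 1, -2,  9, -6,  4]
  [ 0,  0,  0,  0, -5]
A Jordan chain for λ = -5 of length 2:
v_1 = (-1, -1, 0, 1, 0)ᵀ
v_2 = (1, 0, 0, 0, 0)ᵀ

Let N = A − (-5)·I. We want v_2 with N^2 v_2 = 0 but N^1 v_2 ≠ 0; then v_{j-1} := N · v_j for j = 2, …, 2.

Pick v_2 = (1, 0, 0, 0, 0)ᵀ.
Then v_1 = N · v_2 = (-1, -1, 0, 1, 0)ᵀ.

Sanity check: (A − (-5)·I) v_1 = (0, 0, 0, 0, 0)ᵀ = 0. ✓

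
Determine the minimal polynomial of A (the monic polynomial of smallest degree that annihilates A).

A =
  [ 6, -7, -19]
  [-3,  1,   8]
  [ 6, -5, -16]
x^3 + 9*x^2 + 27*x + 27

The characteristic polynomial is χ_A(x) = (x + 3)^3, so the eigenvalues are known. The minimal polynomial is
  m_A(x) = Π_λ (x − λ)^{k_λ}
where k_λ is the size of the *largest* Jordan block for λ (equivalently, the smallest k with (A − λI)^k v = 0 for every generalised eigenvector v of λ).

  λ = -3: largest Jordan block has size 3, contributing (x + 3)^3

So m_A(x) = (x + 3)^3 = x^3 + 9*x^2 + 27*x + 27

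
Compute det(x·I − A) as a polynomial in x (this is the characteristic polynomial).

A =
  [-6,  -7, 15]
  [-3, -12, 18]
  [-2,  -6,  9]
x^3 + 9*x^2 + 27*x + 27

Expanding det(x·I − A) (e.g. by cofactor expansion or by noting that A is similar to its Jordan form J, which has the same characteristic polynomial as A) gives
  χ_A(x) = x^3 + 9*x^2 + 27*x + 27
which factors as (x + 3)^3. The eigenvalues (with algebraic multiplicities) are λ = -3 with multiplicity 3.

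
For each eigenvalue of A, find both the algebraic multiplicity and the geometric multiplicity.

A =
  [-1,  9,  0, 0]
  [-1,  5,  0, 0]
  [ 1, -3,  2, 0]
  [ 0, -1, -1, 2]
λ = 2: alg = 4, geom = 2

Step 1 — factor the characteristic polynomial to read off the algebraic multiplicities:
  χ_A(x) = (x - 2)^4

Step 2 — compute geometric multiplicities via the rank-nullity identity g(λ) = n − rank(A − λI):
  rank(A − (2)·I) = 2, so dim ker(A − (2)·I) = n − 2 = 2

Summary:
  λ = 2: algebraic multiplicity = 4, geometric multiplicity = 2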